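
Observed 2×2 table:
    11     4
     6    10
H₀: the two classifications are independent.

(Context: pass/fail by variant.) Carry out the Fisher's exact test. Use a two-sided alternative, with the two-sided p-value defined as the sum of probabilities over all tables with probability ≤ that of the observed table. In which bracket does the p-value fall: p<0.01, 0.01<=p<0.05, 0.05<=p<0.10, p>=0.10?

Margins: r₁=15, r₂=16, c₁=17, c₂=14, n=31
p_obs = C(15,11)·C(16,6)/C(31,17); sum pmf over tables with pmf ≤ p_obs
p-value (two-sided) = 0.07317
→ bracket: 0.05<=p<0.10

p-value bracket: 0.05<=p<0.10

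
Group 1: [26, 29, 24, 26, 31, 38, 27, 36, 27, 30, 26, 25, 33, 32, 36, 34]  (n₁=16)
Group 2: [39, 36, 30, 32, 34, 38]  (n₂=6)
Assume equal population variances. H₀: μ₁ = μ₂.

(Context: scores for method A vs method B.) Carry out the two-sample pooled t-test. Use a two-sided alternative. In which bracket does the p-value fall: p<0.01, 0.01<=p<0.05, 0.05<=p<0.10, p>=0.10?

p-value bracket: 0.01<=p<0.05

x̄₁=30.000, s₁=4.427, n₁=16
x̄₂=34.833, s₂=3.488, n₂=6
s_p² = [15·4.427² + 5·3.488²]/20 = 17.7417
SE = √(s_p²·(1/16+1/6)) = 2.0164
t = (30.000−34.833)/2.0164 = -2.3970
df = 20
p-value (two-sided) = 0.02641
→ bracket: 0.01<=p<0.05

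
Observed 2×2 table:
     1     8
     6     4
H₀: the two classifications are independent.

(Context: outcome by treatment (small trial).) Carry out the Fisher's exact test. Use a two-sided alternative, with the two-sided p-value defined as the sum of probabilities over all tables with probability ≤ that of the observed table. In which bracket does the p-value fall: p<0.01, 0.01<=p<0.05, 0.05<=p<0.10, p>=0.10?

Margins: r₁=9, r₂=10, c₁=7, c₂=12, n=19
p_obs = C(9,1)·C(10,6)/C(19,7); sum pmf over tables with pmf ≤ p_obs
p-value (two-sided) = 0.05728
→ bracket: 0.05<=p<0.10

p-value bracket: 0.05<=p<0.10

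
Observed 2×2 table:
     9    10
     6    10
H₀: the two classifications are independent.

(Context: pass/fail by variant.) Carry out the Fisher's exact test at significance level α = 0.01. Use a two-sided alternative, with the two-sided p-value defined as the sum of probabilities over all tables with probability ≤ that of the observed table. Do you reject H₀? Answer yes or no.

reject H₀: no

Margins: r₁=19, r₂=16, c₁=15, c₂=20, n=35
p_obs = C(19,9)·C(16,6)/C(35,15); sum pmf over tables with pmf ≤ p_obs
p-value (two-sided) = 0.73378
At α=0.01: p ≥ α → fail to reject H₀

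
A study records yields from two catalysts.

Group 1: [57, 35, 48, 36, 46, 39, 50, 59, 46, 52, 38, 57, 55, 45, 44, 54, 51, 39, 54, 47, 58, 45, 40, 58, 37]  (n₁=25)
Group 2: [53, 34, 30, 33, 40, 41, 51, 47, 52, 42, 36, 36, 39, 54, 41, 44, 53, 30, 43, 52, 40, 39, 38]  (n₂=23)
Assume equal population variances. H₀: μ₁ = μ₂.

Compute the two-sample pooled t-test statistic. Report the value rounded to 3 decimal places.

test statistic = 2.501

x̄₁=47.600, s₁=7.724, n₁=25
x̄₂=42.087, s₂=7.525, n₂=23
s_p² = [24·7.724² + 22·7.525²]/46 = 58.2136
SE = √(s_p²·(1/25+1/23)) = 2.2044
t = (47.600−42.087)/2.2044 = 2.5009
df = 46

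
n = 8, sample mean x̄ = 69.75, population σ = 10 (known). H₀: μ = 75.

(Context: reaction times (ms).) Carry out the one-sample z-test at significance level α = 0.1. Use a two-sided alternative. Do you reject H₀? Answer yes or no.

SE = σ/√n = 10/√8 = 3.5355
z = (x̄−μ₀)/SE = (69.75−75)/3.5355 = -1.4849
p-value (two-sided) = 0.13756
At α=0.1: p ≥ α → fail to reject H₀

reject H₀: no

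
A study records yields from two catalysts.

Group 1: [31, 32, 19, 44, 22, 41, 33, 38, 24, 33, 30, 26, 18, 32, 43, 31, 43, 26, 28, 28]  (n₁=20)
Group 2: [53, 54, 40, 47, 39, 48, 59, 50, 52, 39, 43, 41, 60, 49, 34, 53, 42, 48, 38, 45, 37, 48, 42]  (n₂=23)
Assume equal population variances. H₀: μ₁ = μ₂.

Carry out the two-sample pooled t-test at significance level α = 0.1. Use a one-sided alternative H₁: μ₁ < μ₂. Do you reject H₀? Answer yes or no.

x̄₁=31.100, s₁=7.704, n₁=20
x̄₂=46.130, s₂=7.041, n₂=23
s_p² = [19·7.704² + 22·7.041²]/41 = 54.1075
SE = √(s_p²·(1/20+1/23)) = 2.2490
t = (31.100−46.130)/2.2490 = -6.6832
df = 41
p-value (one-sided, H₁ less) = 0.00000
At α=0.1: p < α → reject H₀

reject H₀: yes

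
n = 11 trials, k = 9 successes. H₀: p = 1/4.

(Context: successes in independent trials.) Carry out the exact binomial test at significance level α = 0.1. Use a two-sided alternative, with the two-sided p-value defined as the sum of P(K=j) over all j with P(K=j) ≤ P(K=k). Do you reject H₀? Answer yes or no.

reject H₀: yes

Exact binomial: n=11, k=9, p₀=1/4=0.2500
P(X=j) = C(n,j)·p₀^j·(1−p₀)^(n−j); p = Σ P(X=j) over j with P(X=j) ≤ P(X=9)
p-value (two-sided) = 0.00013
At α=0.1: p < α → reject H₀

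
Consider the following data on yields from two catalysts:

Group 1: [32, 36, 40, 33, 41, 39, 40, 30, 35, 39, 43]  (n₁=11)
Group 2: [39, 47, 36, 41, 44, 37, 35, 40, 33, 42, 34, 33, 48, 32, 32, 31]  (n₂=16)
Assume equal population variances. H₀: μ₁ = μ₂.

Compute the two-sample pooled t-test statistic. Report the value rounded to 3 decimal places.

test statistic = -0.338

x̄₁=37.091, s₁=4.158, n₁=11
x̄₂=37.750, s₂=5.459, n₂=16
s_p² = [10·4.158² + 15·5.459²]/25 = 24.7964
SE = √(s_p²·(1/11+1/16)) = 1.9504
t = (37.091−37.750)/1.9504 = -0.3379
df = 25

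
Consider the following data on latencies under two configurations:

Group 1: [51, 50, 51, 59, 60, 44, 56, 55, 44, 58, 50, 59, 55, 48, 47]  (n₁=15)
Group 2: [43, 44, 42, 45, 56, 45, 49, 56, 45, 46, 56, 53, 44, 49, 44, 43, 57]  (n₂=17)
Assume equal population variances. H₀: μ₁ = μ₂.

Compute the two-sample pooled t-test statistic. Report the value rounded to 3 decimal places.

test statistic = 2.307

x̄₁=52.467, s₁=5.397, n₁=15
x̄₂=48.059, s₂=5.391, n₂=17
s_p² = [14·5.397² + 16·5.391²]/30 = 29.0892
SE = √(s_p²·(1/15+1/17)) = 1.9106
t = (52.467−48.059)/1.9106 = 2.3070
df = 30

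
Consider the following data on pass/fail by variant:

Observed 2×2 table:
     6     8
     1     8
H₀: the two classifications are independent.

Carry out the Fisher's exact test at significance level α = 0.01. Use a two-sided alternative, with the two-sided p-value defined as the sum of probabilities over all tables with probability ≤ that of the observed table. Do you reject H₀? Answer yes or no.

reject H₀: no

Margins: r₁=14, r₂=9, c₁=7, c₂=16, n=23
p_obs = C(14,6)·C(9,1)/C(23,7); sum pmf over tables with pmf ≤ p_obs
p-value (two-sided) = 0.17596
At α=0.01: p ≥ α → fail to reject H₀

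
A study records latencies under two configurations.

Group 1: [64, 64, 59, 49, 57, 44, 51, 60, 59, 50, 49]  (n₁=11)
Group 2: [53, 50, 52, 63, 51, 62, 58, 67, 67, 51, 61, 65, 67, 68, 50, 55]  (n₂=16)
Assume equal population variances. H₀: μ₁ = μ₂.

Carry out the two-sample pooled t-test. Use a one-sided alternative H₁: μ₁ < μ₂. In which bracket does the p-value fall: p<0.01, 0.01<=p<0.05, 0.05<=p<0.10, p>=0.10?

p-value bracket: 0.05<=p<0.10

x̄₁=55.091, s₁=6.760, n₁=11
x̄₂=58.750, s₂=6.971, n₂=16
s_p² = [10·6.760² + 15·6.971²]/25 = 47.4364
SE = √(s_p²·(1/11+1/16)) = 2.6976
t = (55.091−58.750)/2.6976 = -1.3564
df = 25
p-value (one-sided, H₁ less) = 0.09355
→ bracket: 0.05<=p<0.10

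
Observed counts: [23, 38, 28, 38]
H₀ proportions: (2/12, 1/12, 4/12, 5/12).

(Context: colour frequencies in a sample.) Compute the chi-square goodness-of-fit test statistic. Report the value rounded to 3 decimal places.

test statistic = 80.241

n = 127; E_i = n·p_i = [21.17, 10.58, 42.33, 52.92]
χ² = (23−21.17)²/21.17 + (38−10.58)²/10.58 + (28−42.33)²/42.33 + (38−52.92)²/52.92 = 80.2409
df = 3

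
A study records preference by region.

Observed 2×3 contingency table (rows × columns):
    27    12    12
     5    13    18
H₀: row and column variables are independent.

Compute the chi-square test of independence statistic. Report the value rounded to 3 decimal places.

test statistic = 14.201

Row totals [51, 36], col totals [32, 25, 30], n=87
χ² = (27−18.76)²/18.76 + (12−14.66)²/14.66 + (12−17.59)²/17.59 + (5−13.24)²/13.24 + (13−10.34)²/10.34 + (18−12.41)²/12.41 = 14.2009
df = 2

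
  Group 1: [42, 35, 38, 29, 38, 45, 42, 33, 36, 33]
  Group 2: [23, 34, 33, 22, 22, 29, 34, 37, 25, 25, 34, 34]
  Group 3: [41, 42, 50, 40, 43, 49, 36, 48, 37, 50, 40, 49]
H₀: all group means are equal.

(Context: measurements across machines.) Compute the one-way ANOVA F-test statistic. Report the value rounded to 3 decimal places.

test statistic = 22.573

Group means [37.10, 29.33, 43.75], grand mean 36.706
SSB = Σnᵢ(x̄ᵢ−x̄)² = 1249.242; SSW = ΣΣ(x−x̄ᵢ)² = 857.817
MSB = 1249.242/2 = 624.6211; MSW = 857.817/31 = 27.6715
F = MSB/MSW = 22.5727
df = (2, 31)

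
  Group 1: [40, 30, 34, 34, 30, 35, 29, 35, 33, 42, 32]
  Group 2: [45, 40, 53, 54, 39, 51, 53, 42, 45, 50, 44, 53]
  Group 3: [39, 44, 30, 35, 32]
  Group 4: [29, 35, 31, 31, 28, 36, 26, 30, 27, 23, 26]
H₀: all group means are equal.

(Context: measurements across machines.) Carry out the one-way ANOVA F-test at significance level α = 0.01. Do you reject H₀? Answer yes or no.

Group means [34.00, 47.42, 36.00, 29.27], grand mean 37.051
SSB = Σnᵢ(x̄ᵢ−x̄)² = 2062.799; SSW = ΣΣ(x−x̄ᵢ)² = 777.098
MSB = 2062.799/3 = 687.5997; MSW = 777.098/35 = 22.2028
F = MSB/MSW = 30.9690
df = (3, 35)
p-value (upper-tail) = 0.00000
At α=0.01: p < α → reject H₀

reject H₀: yes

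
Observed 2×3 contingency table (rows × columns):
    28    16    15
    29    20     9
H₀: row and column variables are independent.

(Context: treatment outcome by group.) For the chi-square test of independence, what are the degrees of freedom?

degrees of freedom = 2

df = (r−1)(c−1) = (2−1)·(3−1) = 2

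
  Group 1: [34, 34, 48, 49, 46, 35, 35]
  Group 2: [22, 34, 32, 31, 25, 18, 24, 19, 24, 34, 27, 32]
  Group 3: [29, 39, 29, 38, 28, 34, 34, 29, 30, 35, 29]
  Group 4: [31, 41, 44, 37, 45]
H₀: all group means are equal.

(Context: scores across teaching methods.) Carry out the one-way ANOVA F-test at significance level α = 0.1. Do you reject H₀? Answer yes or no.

reject H₀: yes

Group means [40.14, 26.83, 32.18, 39.60], grand mean 33.000
SSB = Σnᵢ(x̄ᵢ−x̄)² = 1038.640; SSW = ΣΣ(x−x̄ᵢ)² = 947.360
MSB = 1038.640/3 = 346.2133; MSW = 947.360/31 = 30.5600
F = MSB/MSW = 11.3290
df = (3, 31)
p-value (upper-tail) = 0.00004
At α=0.1: p < α → reject H₀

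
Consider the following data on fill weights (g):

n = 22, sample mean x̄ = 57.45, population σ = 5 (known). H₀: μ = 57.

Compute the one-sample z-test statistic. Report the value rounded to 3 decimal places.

SE = σ/√n = 5/√22 = 1.0660
z = (x̄−μ₀)/SE = (57.45−57)/1.0660 = 0.4221

test statistic = 0.422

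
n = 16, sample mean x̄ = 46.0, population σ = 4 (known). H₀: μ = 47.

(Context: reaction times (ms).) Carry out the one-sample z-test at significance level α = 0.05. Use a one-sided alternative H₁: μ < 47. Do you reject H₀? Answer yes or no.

reject H₀: no

SE = σ/√n = 4/√16 = 1.0000
z = (x̄−μ₀)/SE = (46.0−47)/1.0000 = -1.0000
p-value (one-sided, H₁ less) = 0.15866
At α=0.05: p ≥ α → fail to reject H₀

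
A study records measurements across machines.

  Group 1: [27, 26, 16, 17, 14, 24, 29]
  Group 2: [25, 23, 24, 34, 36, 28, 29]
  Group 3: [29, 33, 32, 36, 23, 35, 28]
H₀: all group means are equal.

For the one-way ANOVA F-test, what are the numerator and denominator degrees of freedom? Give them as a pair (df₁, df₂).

k = 3 groups, N = 21 total
df = (k−1, N−k) = (3−1, 21−3) = (2, 18)

degrees of freedom = [2, 18]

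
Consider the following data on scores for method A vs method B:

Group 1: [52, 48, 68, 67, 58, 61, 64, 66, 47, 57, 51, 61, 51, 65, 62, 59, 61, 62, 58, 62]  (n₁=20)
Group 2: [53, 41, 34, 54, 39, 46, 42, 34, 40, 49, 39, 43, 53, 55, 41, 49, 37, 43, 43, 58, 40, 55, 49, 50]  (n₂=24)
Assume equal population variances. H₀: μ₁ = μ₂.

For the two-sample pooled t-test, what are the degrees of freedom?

degrees of freedom = 42

df = n₁ + n₂ − 2 = 20 + 24 − 2 = 42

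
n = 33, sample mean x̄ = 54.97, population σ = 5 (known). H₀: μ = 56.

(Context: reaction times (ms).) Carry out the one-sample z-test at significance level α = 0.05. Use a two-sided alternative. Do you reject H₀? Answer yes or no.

SE = σ/√n = 5/√33 = 0.8704
z = (x̄−μ₀)/SE = (54.97−56)/0.8704 = -1.1834
p-value (two-sided) = 0.23666
At α=0.05: p ≥ α → fail to reject H₀

reject H₀: no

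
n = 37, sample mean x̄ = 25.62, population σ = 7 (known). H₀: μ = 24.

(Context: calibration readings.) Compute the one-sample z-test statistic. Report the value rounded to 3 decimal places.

test statistic = 1.408

SE = σ/√n = 7/√37 = 1.1508
z = (x̄−μ₀)/SE = (25.62−24)/1.1508 = 1.4077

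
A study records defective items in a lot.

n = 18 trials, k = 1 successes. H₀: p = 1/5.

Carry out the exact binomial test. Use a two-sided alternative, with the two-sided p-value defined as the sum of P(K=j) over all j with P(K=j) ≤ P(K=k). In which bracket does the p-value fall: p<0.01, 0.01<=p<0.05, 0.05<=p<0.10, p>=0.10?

Exact binomial: n=18, k=1, p₀=1/5=0.2000
P(X=j) = C(n,j)·p₀^j·(1−p₀)^(n−j); p = Σ P(X=j) over j with P(X=j) ≤ P(X=1)
p-value (two-sided) = 0.15035
→ bracket: p>=0.10

p-value bracket: p>=0.10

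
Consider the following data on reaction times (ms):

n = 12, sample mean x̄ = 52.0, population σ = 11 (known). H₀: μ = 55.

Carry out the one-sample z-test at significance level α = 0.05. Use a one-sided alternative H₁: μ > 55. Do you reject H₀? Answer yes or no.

SE = σ/√n = 11/√12 = 3.1754
z = (x̄−μ₀)/SE = (52.0−55)/3.1754 = -0.9448
p-value (one-sided, H₁ greater) = 0.82761
At α=0.05: p ≥ α → fail to reject H₀

reject H₀: no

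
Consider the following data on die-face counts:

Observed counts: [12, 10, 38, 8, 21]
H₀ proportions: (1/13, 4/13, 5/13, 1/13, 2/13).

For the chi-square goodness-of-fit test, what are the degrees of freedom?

degrees of freedom = 4

df = k − 1 = 5 − 1 = 4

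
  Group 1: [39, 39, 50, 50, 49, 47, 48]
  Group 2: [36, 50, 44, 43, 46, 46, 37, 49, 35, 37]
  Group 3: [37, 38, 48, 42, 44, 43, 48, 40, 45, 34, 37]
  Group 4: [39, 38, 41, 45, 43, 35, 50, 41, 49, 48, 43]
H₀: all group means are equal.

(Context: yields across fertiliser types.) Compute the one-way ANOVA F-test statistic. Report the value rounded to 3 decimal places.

test statistic = 1.256

Group means [46.00, 42.30, 41.45, 42.91], grand mean 42.897
SSB = Σnᵢ(x̄ᵢ−x̄)² = 93.853; SSW = ΣΣ(x−x̄ᵢ)² = 871.736
MSB = 93.853/3 = 31.2845; MSW = 871.736/35 = 24.9068
F = MSB/MSW = 1.2561
df = (3, 35)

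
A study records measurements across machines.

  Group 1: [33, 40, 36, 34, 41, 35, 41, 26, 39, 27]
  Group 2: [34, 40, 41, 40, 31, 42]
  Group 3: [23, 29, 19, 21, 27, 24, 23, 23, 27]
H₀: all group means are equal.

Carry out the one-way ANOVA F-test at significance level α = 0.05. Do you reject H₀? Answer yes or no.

reject H₀: yes

Group means [35.20, 38.00, 24.00], grand mean 31.840
SSB = Σnᵢ(x̄ᵢ−x̄)² = 893.760; SSW = ΣΣ(x−x̄ᵢ)² = 441.600
MSB = 893.760/2 = 446.8800; MSW = 441.600/22 = 20.0727
F = MSB/MSW = 22.2630
df = (2, 22)
p-value (upper-tail) = 0.00001
At α=0.05: p < α → reject H₀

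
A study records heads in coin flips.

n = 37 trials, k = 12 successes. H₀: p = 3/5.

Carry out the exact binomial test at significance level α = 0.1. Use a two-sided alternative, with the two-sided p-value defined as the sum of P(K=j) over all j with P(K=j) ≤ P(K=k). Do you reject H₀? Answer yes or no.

Exact binomial: n=37, k=12, p₀=3/5=0.6000
P(X=j) = C(n,j)·p₀^j·(1−p₀)^(n−j); p = Σ P(X=j) over j with P(X=j) ≤ P(X=12)
p-value (two-sided) = 0.00110
At α=0.1: p < α → reject H₀

reject H₀: yes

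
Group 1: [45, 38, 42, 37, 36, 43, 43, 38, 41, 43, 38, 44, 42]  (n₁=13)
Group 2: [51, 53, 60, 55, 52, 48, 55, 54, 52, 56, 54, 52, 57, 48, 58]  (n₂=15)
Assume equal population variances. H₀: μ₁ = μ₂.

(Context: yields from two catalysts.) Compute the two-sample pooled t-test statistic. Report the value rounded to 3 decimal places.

x̄₁=40.769, s₁=2.976, n₁=13
x̄₂=53.667, s₂=3.374, n₂=15
s_p² = [12·2.976² + 14·3.374²]/26 = 10.2170
SE = √(s_p²·(1/13+1/15)) = 1.2112
t = (40.769−53.667)/1.2112 = -10.6483
df = 26

test statistic = -10.648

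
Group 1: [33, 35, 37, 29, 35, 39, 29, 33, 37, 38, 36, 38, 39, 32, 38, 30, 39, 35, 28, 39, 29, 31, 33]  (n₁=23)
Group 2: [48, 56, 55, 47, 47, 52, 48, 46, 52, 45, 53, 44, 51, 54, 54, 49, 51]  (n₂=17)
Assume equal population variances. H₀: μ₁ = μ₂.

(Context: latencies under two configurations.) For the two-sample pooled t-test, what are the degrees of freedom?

df = n₁ + n₂ − 2 = 23 + 17 − 2 = 38

degrees of freedom = 38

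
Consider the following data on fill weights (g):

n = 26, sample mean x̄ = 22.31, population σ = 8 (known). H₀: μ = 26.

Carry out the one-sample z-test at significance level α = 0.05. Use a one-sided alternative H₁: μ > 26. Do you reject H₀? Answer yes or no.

reject H₀: no

SE = σ/√n = 8/√26 = 1.5689
z = (x̄−μ₀)/SE = (22.31−26)/1.5689 = -2.3519
p-value (one-sided, H₁ greater) = 0.99066
At α=0.05: p ≥ α → fail to reject H₀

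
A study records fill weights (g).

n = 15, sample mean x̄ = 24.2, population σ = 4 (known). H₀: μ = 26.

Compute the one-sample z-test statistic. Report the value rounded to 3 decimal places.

test statistic = -1.743

SE = σ/√n = 4/√15 = 1.0328
z = (x̄−μ₀)/SE = (24.2−26)/1.0328 = -1.7428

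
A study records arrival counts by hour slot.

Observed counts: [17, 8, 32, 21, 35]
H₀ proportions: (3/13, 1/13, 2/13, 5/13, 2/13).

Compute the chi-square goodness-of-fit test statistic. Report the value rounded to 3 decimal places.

n = 113; E_i = n·p_i = [26.08, 8.69, 17.38, 43.46, 17.38]
χ² = (17−26.08)²/26.08 + (8−8.69)²/8.69 + (32−17.38)²/17.38 + (21−43.46)²/43.46 + (35−17.38)²/17.38 = 44.9596
df = 4

test statistic = 44.960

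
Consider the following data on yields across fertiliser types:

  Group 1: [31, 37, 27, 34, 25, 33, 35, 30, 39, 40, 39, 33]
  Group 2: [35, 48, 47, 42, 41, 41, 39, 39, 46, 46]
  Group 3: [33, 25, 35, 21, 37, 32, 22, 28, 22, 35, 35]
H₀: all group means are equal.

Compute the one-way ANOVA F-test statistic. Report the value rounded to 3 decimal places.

test statistic = 17.193

Group means [33.58, 42.40, 29.55], grand mean 34.909
SSB = Σnᵢ(x̄ᵢ−x̄)² = 898.683; SSW = ΣΣ(x−x̄ᵢ)² = 784.044
MSB = 898.683/2 = 449.3417; MSW = 784.044/30 = 26.1348
F = MSB/MSW = 17.1932
df = (2, 30)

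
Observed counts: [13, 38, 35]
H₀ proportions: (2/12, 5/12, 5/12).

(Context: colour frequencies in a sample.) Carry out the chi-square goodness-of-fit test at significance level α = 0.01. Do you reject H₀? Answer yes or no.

n = 86; E_i = n·p_i = [14.33, 35.83, 35.83]
χ² = (13−14.33)²/14.33 + (38−35.83)²/35.83 + (35−35.83)²/35.83 = 0.2744
df = 2
p-value (upper-tail) = 0.87179
At α=0.01: p ≥ α → fail to reject H₀

reject H₀: no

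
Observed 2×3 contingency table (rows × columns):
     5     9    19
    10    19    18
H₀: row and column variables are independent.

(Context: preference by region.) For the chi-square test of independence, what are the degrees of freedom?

degrees of freedom = 2

df = (r−1)(c−1) = (2−1)·(3−1) = 2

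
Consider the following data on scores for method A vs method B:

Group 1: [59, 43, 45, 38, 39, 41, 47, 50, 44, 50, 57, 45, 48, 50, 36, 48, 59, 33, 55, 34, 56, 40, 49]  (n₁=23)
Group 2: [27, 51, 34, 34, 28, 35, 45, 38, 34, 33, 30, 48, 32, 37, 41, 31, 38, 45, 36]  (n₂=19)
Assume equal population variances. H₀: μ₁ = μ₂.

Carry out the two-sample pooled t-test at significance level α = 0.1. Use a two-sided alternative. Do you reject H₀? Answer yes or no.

reject H₀: yes

x̄₁=46.348, s₁=7.702, n₁=23
x̄₂=36.684, s₂=6.667, n₂=19
s_p² = [22·7.702² + 18·6.667²]/40 = 52.6331
SE = √(s_p²·(1/23+1/19)) = 2.2491
t = (46.348−36.684)/2.2491 = 4.2966
df = 40
p-value (two-sided) = 0.00011
At α=0.1: p < α → reject H₀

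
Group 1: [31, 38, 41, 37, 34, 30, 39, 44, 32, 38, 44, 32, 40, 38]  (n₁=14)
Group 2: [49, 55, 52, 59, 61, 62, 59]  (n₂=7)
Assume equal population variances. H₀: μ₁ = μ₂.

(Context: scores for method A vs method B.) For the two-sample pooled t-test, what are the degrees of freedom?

df = n₁ + n₂ − 2 = 14 + 7 − 2 = 19

degrees of freedom = 19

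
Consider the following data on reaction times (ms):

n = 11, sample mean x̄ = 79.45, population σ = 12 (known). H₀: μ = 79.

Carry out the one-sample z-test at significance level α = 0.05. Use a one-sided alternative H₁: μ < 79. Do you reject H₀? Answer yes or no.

reject H₀: no

SE = σ/√n = 12/√11 = 3.6181
z = (x̄−μ₀)/SE = (79.45−79)/3.6181 = 0.1244
p-value (one-sided, H₁ less) = 0.54949
At α=0.05: p ≥ α → fail to reject H₀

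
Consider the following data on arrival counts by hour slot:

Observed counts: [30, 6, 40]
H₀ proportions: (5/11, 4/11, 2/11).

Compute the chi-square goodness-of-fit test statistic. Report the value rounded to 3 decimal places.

test statistic = 67.145

n = 76; E_i = n·p_i = [34.55, 27.64, 13.82]
χ² = (30−34.55)²/34.55 + (6−27.64)²/27.64 + (40−13.82)²/13.82 = 67.1447
df = 2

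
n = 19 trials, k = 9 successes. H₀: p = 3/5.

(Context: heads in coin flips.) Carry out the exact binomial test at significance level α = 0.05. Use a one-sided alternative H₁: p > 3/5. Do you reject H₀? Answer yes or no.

reject H₀: no

Exact binomial: n=19, k=9, p₀=3/5=0.6000
P(X≥9) from Σ C(n,i)·p₀^i·(1−p₀)^(n−i)
p-value (one-sided, H₁ greater) = 0.91153
At α=0.05: p ≥ α → fail to reject H₀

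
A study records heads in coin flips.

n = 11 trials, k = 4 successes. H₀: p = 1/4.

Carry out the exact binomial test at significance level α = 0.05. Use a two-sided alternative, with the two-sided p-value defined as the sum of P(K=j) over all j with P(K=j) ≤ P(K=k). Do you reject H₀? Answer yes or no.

Exact binomial: n=11, k=4, p₀=1/4=0.2500
P(X=j) = C(n,j)·p₀^j·(1−p₀)^(n−j); p = Σ P(X=j) over j with P(X=j) ≤ P(X=4)
p-value (two-sided) = 0.48379
At α=0.05: p ≥ α → fail to reject H₀

reject H₀: no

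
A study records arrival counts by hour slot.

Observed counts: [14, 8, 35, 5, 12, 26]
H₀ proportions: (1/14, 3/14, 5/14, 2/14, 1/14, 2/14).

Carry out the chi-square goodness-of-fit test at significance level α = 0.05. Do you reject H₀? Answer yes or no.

reject H₀: yes

n = 100; E_i = n·p_i = [7.14, 21.43, 35.71, 14.29, 7.14, 14.29]
χ² = (14−7.14)²/7.14 + (8−21.43)²/21.43 + (35−35.71)²/35.71 + (5−14.29)²/14.29 + (12−7.14)²/7.14 + (26−14.29)²/14.29 = 33.9567
df = 5
p-value (upper-tail) = 0.00000
At α=0.05: p < α → reject H₀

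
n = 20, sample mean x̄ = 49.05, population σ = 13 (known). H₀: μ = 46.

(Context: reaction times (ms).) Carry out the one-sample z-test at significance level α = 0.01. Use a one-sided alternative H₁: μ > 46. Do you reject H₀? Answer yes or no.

SE = σ/√n = 13/√20 = 2.9069
z = (x̄−μ₀)/SE = (49.05−46)/2.9069 = 1.0492
p-value (one-sided, H₁ greater) = 0.14704
At α=0.01: p ≥ α → fail to reject H₀

reject H₀: no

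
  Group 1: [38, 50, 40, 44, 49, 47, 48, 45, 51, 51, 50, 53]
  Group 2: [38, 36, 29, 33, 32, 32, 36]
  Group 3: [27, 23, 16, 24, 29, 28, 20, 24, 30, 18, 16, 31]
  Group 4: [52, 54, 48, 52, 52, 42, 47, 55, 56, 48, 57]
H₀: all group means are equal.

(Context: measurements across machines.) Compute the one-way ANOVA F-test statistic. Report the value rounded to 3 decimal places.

test statistic = 84.162

Group means [47.17, 33.71, 23.83, 51.18], grand mean 39.310
SSB = Σnᵢ(x̄ᵢ−x̄)² = 5384.578; SSW = ΣΣ(x−x̄ᵢ)² = 810.398
MSB = 5384.578/3 = 1794.8593; MSW = 810.398/38 = 21.3263
F = MSB/MSW = 84.1619
df = (3, 38)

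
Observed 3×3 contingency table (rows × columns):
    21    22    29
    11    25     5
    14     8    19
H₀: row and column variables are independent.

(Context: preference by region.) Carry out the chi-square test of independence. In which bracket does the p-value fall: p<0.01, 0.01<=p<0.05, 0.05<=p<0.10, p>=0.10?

p-value bracket: p<0.01

Row totals [72, 41, 41], col totals [46, 55, 53], n=154
χ² = (21−21.51)²/21.51 + (22−25.71)²/25.71 + (29−24.78)²/24.78 + (11−12.25)²/12.25 + (25−14.64)²/14.64 + (5−14.11)²/14.11 + (14−12.25)²/12.25 + (8−14.64)²/14.64 + (19−14.11)²/14.11 = 19.5612
df = 4
p-value (upper-tail) = 0.00061
→ bracket: p<0.01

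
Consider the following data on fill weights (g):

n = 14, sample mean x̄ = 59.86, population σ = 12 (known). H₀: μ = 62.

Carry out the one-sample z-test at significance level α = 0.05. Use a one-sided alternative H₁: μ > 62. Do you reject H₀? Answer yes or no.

reject H₀: no

SE = σ/√n = 12/√14 = 3.2071
z = (x̄−μ₀)/SE = (59.86−62)/3.2071 = -0.6673
p-value (one-sided, H₁ greater) = 0.74770
At α=0.05: p ≥ α → fail to reject H₀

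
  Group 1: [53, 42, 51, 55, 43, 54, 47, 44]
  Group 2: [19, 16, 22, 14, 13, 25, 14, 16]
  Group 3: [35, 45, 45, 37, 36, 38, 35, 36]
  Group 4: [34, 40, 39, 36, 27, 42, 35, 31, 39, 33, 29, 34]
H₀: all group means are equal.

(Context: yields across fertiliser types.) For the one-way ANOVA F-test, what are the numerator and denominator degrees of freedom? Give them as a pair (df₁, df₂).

k = 4 groups, N = 36 total
df = (k−1, N−k) = (4−1, 36−4) = (3, 32)

degrees of freedom = [3, 32]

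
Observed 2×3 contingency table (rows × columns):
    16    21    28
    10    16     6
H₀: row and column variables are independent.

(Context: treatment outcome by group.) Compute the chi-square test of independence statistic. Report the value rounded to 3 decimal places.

test statistic = 5.732

Row totals [65, 32], col totals [26, 37, 34], n=97
χ² = (16−17.42)²/17.42 + (21−24.79)²/24.79 + (28−22.78)²/22.78 + (10−8.58)²/8.58 + (16−12.21)²/12.21 + (6−11.22)²/11.22 = 5.7322
df = 2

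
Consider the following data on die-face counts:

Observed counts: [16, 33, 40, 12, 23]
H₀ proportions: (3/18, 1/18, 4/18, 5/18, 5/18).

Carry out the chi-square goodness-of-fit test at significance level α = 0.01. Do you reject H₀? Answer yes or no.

n = 124; E_i = n·p_i = [20.67, 6.89, 27.56, 34.44, 34.44]
χ² = (16−20.67)²/20.67 + (33−6.89)²/6.89 + (40−27.56)²/27.56 + (12−34.44)²/34.44 + (23−34.44)²/34.44 = 124.0710
df = 4
p-value (upper-tail) = 0.00000
At α=0.01: p < α → reject H₀

reject H₀: yes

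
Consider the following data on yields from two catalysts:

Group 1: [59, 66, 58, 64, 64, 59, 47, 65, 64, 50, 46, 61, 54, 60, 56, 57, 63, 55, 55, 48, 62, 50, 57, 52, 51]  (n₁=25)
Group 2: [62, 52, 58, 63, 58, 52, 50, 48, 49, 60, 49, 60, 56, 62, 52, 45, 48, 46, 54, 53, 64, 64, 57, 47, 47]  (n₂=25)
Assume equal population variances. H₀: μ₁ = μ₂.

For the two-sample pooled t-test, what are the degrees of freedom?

df = n₁ + n₂ − 2 = 25 + 25 − 2 = 48

degrees of freedom = 48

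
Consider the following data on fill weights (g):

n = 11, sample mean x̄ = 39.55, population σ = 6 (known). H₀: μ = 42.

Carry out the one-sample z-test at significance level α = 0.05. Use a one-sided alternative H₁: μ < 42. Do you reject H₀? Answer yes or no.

reject H₀: no

SE = σ/√n = 6/√11 = 1.8091
z = (x̄−μ₀)/SE = (39.55−42)/1.8091 = -1.3543
p-value (one-sided, H₁ less) = 0.08782
At α=0.05: p ≥ α → fail to reject H₀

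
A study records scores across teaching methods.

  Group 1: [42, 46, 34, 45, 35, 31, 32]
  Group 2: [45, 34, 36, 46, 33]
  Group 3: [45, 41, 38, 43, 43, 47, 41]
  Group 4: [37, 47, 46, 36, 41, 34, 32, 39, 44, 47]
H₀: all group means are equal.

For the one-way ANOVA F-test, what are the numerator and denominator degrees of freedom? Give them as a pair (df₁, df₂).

degrees of freedom = [3, 25]

k = 4 groups, N = 29 total
df = (k−1, N−k) = (4−1, 29−4) = (3, 25)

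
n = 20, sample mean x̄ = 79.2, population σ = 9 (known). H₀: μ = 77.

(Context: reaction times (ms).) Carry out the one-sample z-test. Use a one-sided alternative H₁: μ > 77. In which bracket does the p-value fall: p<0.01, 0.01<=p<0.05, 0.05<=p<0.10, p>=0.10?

p-value bracket: p>=0.10

SE = σ/√n = 9/√20 = 2.0125
z = (x̄−μ₀)/SE = (79.2−77)/2.0125 = 1.0932
p-value (one-sided, H₁ greater) = 0.13716
→ bracket: p>=0.10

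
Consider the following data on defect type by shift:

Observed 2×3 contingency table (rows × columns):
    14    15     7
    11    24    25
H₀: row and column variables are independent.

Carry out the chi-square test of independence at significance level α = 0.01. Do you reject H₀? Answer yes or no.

reject H₀: no

Row totals [36, 60], col totals [25, 39, 32], n=96
χ² = (14−9.38)²/9.38 + (15−14.62)²/14.62 + (7−12.00)²/12.00 + (11−15.62)²/15.62 + (24−24.38)²/24.38 + (25−20.00)²/20.00 = 6.9994
df = 2
p-value (upper-tail) = 0.03021
At α=0.01: p ≥ α → fail to reject H₀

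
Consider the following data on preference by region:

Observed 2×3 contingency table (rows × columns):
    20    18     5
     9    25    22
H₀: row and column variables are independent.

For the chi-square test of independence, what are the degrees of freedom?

degrees of freedom = 2

df = (r−1)(c−1) = (2−1)·(3−1) = 2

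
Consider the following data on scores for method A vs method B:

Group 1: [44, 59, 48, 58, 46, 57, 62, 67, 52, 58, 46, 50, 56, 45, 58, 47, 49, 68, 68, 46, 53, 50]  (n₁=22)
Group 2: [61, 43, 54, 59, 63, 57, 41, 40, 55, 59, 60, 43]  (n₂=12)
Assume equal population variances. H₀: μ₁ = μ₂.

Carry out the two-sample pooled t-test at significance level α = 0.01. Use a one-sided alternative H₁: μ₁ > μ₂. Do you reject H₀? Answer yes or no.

x̄₁=53.955, s₁=7.656, n₁=22
x̄₂=52.917, s₂=8.628, n₂=12
s_p² = [21·7.656² + 11·8.628²]/32 = 64.0585
SE = √(s_p²·(1/22+1/12)) = 2.8723
t = (53.955−52.917)/2.8723 = 0.3613
df = 32
p-value (one-sided, H₁ greater) = 0.36011
At α=0.01: p ≥ α → fail to reject H₀

reject H₀: no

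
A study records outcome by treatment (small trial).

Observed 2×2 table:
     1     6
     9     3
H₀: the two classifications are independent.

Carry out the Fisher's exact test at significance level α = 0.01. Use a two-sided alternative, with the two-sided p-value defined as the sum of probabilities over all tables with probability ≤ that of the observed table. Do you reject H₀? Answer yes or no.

Margins: r₁=7, r₂=12, c₁=10, c₂=9, n=19
p_obs = C(7,1)·C(12,9)/C(19,10); sum pmf over tables with pmf ≤ p_obs
p-value (two-sided) = 0.01977
At α=0.01: p ≥ α → fail to reject H₀

reject H₀: no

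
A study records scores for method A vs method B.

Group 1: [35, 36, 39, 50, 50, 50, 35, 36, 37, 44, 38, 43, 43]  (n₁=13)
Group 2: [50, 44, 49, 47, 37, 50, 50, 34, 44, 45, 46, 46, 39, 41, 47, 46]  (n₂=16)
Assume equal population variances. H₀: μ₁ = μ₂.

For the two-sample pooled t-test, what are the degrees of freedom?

degrees of freedom = 27

df = n₁ + n₂ − 2 = 13 + 16 − 2 = 27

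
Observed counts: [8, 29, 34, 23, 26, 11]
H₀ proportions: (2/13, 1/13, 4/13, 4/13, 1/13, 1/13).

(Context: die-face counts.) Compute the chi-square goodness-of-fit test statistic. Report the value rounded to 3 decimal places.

test statistic = 76.529

n = 131; E_i = n·p_i = [20.15, 10.08, 40.31, 40.31, 10.08, 10.08]
χ² = (8−20.15)²/20.15 + (29−10.08)²/10.08 + (34−40.31)²/40.31 + (23−40.31)²/40.31 + (26−10.08)²/10.08 + (11−10.08)²/10.08 = 76.5286
df = 5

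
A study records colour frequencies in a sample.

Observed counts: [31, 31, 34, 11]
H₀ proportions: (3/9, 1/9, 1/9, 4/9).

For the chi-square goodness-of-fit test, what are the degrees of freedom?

df = k − 1 = 4 − 1 = 3

degrees of freedom = 3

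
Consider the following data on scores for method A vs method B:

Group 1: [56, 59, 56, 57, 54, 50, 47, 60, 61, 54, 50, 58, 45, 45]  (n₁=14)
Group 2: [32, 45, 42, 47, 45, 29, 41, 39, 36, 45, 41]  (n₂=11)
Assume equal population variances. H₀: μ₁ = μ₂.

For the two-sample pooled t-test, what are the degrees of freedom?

df = n₁ + n₂ − 2 = 14 + 11 − 2 = 23

degrees of freedom = 23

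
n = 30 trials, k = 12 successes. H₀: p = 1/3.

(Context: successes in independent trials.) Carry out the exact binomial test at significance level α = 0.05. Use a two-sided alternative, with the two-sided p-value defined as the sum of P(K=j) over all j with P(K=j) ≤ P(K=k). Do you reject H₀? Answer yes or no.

Exact binomial: n=30, k=12, p₀=1/3=0.3333
P(X=j) = C(n,j)·p₀^j·(1−p₀)^(n−j); p = Σ P(X=j) over j with P(X=j) ≤ P(X=12)
p-value (two-sided) = 0.44292
At α=0.05: p ≥ α → fail to reject H₀

reject H₀: no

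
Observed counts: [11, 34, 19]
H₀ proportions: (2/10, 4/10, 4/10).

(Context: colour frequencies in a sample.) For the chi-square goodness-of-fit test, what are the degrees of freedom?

df = k − 1 = 3 − 1 = 2

degrees of freedom = 2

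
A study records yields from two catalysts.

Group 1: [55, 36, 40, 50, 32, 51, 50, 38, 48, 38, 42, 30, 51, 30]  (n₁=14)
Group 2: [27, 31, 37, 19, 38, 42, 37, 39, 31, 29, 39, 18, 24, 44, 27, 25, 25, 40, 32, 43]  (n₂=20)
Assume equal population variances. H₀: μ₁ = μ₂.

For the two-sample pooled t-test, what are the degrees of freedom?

df = n₁ + n₂ − 2 = 14 + 20 − 2 = 32

degrees of freedom = 32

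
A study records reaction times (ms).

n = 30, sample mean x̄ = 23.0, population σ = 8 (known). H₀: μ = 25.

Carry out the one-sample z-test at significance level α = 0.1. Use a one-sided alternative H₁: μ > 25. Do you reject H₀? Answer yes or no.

reject H₀: no

SE = σ/√n = 8/√30 = 1.4606
z = (x̄−μ₀)/SE = (23.0−25)/1.4606 = -1.3693
p-value (one-sided, H₁ greater) = 0.91455
At α=0.1: p ≥ α → fail to reject H₀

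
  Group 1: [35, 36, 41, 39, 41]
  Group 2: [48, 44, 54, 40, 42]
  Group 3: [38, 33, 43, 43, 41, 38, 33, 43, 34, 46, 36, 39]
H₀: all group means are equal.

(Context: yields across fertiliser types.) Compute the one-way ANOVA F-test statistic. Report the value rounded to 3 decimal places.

test statistic = 4.745

Group means [38.40, 45.60, 38.92], grand mean 40.318
SSB = Σnᵢ(x̄ᵢ−x̄)² = 181.456; SSW = ΣΣ(x−x̄ᵢ)² = 363.317
MSB = 181.456/2 = 90.7280; MSW = 363.317/19 = 19.1219
F = MSB/MSW = 4.7447
df = (2, 19)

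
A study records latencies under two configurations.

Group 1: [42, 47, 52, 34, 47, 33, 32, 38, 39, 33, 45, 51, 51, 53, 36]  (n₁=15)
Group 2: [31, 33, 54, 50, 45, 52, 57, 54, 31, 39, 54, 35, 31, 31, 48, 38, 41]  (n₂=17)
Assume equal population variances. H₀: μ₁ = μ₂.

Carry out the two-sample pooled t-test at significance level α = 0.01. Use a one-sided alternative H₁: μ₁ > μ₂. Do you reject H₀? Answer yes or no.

x̄₁=42.200, s₁=7.692, n₁=15
x̄₂=42.588, s₂=9.683, n₂=17
s_p² = [14·7.692² + 16·9.683²]/30 = 77.6173
SE = √(s_p²·(1/15+1/17)) = 3.1209
t = (42.200−42.588)/3.1209 = -0.1244
df = 30
p-value (one-sided, H₁ greater) = 0.54908
At α=0.01: p ≥ α → fail to reject H₀

reject H₀: no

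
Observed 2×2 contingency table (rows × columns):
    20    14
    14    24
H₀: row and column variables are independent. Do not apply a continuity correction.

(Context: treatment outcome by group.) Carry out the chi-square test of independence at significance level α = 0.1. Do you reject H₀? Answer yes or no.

reject H₀: yes

Row totals [34, 38], col totals [34, 38], n=72
χ² = (20−16.06)²/16.06 + (14−17.94)²/17.94 + (14−17.94)²/17.94 + (24−20.06)²/20.06 = 3.4789
df = 1
p-value (upper-tail) = 0.06216
At α=0.1: p < α → reject H₀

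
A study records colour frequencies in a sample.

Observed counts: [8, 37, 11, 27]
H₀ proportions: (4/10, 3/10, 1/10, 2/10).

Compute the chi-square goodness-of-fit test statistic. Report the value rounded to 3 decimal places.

n = 83; E_i = n·p_i = [33.20, 24.90, 8.30, 16.60]
χ² = (8−33.20)²/33.20 + (37−24.90)²/24.90 + (11−8.30)²/8.30 + (27−16.60)²/16.60 = 32.4016
df = 3

test statistic = 32.402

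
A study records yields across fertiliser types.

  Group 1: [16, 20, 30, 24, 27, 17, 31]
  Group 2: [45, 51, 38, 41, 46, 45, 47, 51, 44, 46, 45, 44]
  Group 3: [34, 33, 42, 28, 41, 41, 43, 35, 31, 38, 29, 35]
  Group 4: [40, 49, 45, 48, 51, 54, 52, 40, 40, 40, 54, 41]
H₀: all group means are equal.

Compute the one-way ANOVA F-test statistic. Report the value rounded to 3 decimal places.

Group means [23.57, 45.25, 35.83, 46.17], grand mean 39.349
SSB = Σnᵢ(x̄ᵢ−x̄)² = 2866.470; SSW = ΣΣ(x−x̄ᵢ)² = 1029.298
MSB = 2866.470/3 = 955.4899; MSW = 1029.298/39 = 26.3922
F = MSB/MSW = 36.2034
df = (3, 39)

test statistic = 36.203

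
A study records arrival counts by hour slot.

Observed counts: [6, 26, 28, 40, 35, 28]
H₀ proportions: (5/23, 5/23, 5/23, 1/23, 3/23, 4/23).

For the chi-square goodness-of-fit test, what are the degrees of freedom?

df = k − 1 = 6 − 1 = 5

degrees of freedom = 5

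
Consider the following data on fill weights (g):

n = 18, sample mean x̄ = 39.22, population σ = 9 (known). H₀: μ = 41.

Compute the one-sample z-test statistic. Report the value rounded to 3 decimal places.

test statistic = -0.839

SE = σ/√n = 9/√18 = 2.1213
z = (x̄−μ₀)/SE = (39.22−41)/2.1213 = -0.8391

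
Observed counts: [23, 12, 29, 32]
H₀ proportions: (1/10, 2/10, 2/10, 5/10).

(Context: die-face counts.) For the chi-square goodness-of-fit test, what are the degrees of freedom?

df = k − 1 = 4 − 1 = 3

degrees of freedom = 3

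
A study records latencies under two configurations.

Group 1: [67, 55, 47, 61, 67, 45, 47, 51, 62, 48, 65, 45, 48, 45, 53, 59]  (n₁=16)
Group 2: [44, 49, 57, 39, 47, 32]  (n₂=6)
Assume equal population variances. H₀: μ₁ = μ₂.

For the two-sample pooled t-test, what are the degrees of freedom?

df = n₁ + n₂ − 2 = 16 + 6 − 2 = 20

degrees of freedom = 20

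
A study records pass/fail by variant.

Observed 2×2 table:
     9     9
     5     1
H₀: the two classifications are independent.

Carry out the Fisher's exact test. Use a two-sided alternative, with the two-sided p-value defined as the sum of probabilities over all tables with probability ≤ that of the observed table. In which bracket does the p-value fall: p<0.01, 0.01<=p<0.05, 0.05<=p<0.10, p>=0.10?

Margins: r₁=18, r₂=6, c₁=14, c₂=10, n=24
p_obs = C(18,9)·C(6,5)/C(24,14); sum pmf over tables with pmf ≤ p_obs
p-value (two-sided) = 0.34081
→ bracket: p>=0.10

p-value bracket: p>=0.10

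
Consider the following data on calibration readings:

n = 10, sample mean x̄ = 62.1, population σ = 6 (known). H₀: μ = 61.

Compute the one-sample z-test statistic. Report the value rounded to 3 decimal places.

SE = σ/√n = 6/√10 = 1.8974
z = (x̄−μ₀)/SE = (62.1−61)/1.8974 = 0.5798

test statistic = 0.580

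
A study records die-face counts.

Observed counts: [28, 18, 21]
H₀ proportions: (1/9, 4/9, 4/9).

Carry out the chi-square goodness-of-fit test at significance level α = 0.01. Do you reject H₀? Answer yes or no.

n = 67; E_i = n·p_i = [7.44, 29.78, 29.78]
χ² = (28−7.44)²/7.44 + (18−29.78)²/29.78 + (21−29.78)²/29.78 = 64.0037
df = 2
p-value (upper-tail) = 0.00000
At α=0.01: p < α → reject H₀

reject H₀: yes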